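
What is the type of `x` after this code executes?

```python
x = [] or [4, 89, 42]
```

'or' returns first truthy value (list)

list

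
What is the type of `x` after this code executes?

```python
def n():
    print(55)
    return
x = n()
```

Bare return returns None

NoneType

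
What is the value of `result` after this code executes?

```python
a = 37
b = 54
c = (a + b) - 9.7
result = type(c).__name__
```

a is int; b is int; c is float; result = 'float'

'float'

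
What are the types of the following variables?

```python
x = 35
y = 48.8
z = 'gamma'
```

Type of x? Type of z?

x is assigned a bare integer (no decimal point), so it is an int; z is assigned a quoted string literal, so it is a str

int, str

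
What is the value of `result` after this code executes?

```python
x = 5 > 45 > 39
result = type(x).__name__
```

x is bool; result = 'bool'

'bool'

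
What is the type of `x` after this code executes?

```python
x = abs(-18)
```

abs() of int returns int

int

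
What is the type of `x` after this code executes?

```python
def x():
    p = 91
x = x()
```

Function without return returns None

NoneType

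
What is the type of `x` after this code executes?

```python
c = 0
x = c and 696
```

'and' returns first falsy value (0 is int)

int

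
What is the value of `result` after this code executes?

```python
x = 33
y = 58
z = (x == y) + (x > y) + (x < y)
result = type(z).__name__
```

x is int; y is int; z is int; result = 'int'

'int'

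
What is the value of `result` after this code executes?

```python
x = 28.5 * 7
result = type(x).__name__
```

x is float; result = 'float'

'float'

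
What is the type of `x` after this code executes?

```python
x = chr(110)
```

chr() returns str (single char)

str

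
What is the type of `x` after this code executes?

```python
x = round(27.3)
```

round() with no decimal places returns int

int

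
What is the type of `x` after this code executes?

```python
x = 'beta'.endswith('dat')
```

str.endswith() returns bool

bool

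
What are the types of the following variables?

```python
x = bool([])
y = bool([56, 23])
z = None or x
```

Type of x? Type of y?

bool() returns bool; bool() returns bool

bool, bool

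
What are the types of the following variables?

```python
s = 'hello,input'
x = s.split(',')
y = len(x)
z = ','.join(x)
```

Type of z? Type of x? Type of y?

str.join() returns str; str.split() returns list; len() returns int

str, list, int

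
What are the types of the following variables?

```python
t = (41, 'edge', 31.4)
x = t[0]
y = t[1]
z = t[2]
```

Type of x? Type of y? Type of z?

tuple[0] is int; tuple[1] is str; tuple[2] is float

int, str, float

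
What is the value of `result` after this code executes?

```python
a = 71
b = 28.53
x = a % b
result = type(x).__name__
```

a is int; b is float; x is float; result = 'float'

'float'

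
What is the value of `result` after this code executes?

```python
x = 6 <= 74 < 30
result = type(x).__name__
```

x is bool; result = 'bool'

'bool'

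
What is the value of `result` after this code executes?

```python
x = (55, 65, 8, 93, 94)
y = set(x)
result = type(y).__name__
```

x is tuple; y is set; result = 'set'

'set'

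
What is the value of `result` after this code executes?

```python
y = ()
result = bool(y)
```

y = (); result = False

False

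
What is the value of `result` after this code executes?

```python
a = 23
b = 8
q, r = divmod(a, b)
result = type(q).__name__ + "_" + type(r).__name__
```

a is int; b is int; q is int; r is int; result = 'int_int'

'int_int'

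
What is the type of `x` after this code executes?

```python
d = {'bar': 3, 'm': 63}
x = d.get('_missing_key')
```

dict.get() returns None when key not found

NoneType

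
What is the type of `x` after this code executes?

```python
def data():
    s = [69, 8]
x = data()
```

Function without return returns None

NoneType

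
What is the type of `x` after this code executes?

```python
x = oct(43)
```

oct() returns str representation

str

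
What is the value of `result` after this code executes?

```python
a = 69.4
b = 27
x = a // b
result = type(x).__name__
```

a is float; b is int; x is float; result = 'float'

'float'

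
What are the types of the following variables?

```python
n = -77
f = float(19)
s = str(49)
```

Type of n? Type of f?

n is assigned a bare integer (no decimal point), so it is an int; f is assigned the result of calling float(), which returns a float

int, float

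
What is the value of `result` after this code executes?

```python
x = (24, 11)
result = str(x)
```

x = (24, 11); result = '(24, 11)'

'(24, 11)'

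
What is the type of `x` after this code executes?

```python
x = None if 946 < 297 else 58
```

946 < 297 is False, so the else branch is taken

int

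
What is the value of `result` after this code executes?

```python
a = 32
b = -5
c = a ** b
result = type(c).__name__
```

a is int; b is int; c is float; result = 'float'

'float'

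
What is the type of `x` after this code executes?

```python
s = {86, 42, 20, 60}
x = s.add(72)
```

set.add() returns None (mutates in place)

NoneType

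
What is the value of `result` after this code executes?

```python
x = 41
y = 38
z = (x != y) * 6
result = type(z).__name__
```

x is int; y is int; z is int; result = 'int'

'int'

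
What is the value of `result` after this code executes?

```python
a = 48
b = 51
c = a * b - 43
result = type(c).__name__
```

a is int; b is int; c is int; result = 'int'

'int'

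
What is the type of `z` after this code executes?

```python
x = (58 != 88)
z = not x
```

'not' returns bool

bool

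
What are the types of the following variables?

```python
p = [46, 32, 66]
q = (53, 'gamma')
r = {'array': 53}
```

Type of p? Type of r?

p is assigned a list literal (square brackets); r is assigned a dict literal ({key: value})

list, dict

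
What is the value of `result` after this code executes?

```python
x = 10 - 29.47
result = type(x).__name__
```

x is float; result = 'float'

'float'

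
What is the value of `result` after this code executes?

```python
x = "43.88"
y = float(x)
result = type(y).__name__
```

x is str; y is float; result = 'float'

'float'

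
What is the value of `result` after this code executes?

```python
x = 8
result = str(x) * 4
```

x = 8; result = '8888'

'8888'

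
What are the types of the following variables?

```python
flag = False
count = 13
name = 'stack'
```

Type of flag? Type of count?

flag is assigned the constant False, which has type bool; count is assigned a bare integer (no decimal point), so it is an int

bool, int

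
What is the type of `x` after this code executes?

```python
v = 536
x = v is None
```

'is' comparison returns bool

bool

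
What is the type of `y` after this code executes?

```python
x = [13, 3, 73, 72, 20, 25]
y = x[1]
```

Indexing list[int] returns int

int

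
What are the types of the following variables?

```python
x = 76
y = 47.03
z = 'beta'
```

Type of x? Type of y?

x is assigned a bare integer (no decimal point), so it is an int; y is assigned a number with a decimal point, so it is a float

int, float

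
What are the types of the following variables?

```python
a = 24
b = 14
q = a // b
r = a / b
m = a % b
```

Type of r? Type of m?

/ returns float; % of ints returns int

float, int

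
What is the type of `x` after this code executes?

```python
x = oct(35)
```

oct() returns str representation

str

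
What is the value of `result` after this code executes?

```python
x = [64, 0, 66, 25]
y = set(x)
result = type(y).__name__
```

x is list; y is set; result = 'set'

'set'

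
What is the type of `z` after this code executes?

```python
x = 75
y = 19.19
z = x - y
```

int - float = float

float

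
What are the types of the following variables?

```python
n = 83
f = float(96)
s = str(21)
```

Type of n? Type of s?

n is assigned a bare integer (no decimal point), so it is an int; s is assigned the result of calling str(), which returns a str

int, str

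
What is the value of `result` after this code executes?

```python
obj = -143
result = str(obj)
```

obj = -143; result = '-143'

'-143'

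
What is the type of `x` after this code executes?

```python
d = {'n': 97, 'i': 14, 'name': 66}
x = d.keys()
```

.keys() returns dict_keys view

dict_keys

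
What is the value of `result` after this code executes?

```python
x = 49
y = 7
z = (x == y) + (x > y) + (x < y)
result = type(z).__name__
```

x is int; y is int; z is int; result = 'int'

'int'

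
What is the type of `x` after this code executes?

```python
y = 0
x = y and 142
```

'and' returns first falsy value (0 is int)

int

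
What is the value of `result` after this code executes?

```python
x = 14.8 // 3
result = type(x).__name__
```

x is float; result = 'float'

'float'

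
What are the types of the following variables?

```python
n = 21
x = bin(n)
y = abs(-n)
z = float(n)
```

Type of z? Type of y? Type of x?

float() returns float; abs() of int returns int; bin() returns str

float, int, str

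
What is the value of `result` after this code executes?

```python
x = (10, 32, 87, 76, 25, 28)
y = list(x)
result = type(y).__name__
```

x is tuple; y is list; result = 'list'

'list'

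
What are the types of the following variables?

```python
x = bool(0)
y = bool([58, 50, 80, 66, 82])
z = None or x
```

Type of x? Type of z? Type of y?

bool() returns bool; None or bool returns the bool; bool() returns bool

bool, bool, bool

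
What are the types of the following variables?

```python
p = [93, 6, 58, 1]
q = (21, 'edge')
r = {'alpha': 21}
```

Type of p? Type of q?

p is assigned a list literal (square brackets); q is assigned a tuple (parenthesized, comma-separated values)

list, tuple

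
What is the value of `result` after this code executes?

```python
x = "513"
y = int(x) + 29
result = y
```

x = '513'; y = 542; result = 542

542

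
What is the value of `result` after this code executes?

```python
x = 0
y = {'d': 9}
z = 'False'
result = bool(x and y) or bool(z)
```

x = 0; y = {'d': 9}; z = 'False'; result = True

True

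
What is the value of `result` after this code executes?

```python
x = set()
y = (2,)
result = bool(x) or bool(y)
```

x = set(); y = (2,); result = True

True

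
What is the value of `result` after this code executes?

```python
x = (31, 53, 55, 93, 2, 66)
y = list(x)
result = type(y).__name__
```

x is tuple; y is list; result = 'list'

'list'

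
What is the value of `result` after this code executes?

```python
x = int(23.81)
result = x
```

x = 23; result = 23

23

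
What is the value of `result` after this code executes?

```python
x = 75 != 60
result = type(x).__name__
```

x is bool; result = 'bool'

'bool'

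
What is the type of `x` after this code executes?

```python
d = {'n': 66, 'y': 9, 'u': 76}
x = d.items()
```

dict.items() returns dict_items view

dict_items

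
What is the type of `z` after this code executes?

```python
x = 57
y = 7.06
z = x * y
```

int * float = float

float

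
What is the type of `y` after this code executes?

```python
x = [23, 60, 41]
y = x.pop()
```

list.pop() returns the popped element

int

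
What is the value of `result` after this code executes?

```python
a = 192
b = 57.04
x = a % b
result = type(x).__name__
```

a is int; b is float; x is float; result = 'float'

'float'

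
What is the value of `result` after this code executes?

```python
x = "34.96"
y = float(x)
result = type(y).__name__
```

x is str; y is float; result = 'float'

'float'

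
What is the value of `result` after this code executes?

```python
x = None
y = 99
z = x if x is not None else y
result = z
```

x = None; y = 99; z = 99; result = 99

99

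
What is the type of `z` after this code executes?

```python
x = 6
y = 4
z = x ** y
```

positive int ** positive int = int

int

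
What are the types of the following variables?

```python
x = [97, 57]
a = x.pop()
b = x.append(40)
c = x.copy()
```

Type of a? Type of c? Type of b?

pop() returns element; copy() returns list; append() returns None

int, list, NoneType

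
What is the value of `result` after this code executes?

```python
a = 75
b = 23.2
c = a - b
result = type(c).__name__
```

a is int; b is float; c is float; result = 'float'

'float'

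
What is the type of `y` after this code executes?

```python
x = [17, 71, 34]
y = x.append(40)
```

list.append() returns None (mutates in place)

NoneType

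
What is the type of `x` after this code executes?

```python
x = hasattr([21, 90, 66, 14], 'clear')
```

hasattr() returns bool

bool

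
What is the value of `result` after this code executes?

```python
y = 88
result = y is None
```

y = 88; result = False

False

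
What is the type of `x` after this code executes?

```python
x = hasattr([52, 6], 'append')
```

hasattr() returns bool

bool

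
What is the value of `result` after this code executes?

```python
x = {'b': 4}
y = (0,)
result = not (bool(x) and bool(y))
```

x = {'b': 4}; y = (0,); result = False

False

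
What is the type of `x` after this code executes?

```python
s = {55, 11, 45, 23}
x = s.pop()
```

Popping from set[int] returns int

int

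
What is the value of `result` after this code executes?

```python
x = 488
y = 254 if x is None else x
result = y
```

x = 488; y = 488; result = 488

488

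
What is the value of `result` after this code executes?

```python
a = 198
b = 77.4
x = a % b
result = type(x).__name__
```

a is int; b is float; x is float; result = 'float'

'float'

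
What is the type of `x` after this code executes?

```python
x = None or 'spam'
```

'or' with None returns the other truthy value (str)

str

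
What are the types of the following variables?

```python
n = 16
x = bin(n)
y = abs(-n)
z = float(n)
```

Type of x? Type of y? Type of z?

bin() returns str; abs() of int returns int; float() returns float

str, int, float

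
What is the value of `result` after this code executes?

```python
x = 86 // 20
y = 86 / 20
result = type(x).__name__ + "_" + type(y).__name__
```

x is int; y is float; result = 'int_float'

'int_float'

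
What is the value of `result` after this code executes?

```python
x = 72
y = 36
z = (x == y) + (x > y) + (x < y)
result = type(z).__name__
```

x is int; y is int; z is int; result = 'int'

'int'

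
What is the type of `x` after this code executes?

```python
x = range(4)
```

range() returns a range object

range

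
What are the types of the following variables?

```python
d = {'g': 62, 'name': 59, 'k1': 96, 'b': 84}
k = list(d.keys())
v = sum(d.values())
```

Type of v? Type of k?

sum of ints is int; list() converts to list

int, list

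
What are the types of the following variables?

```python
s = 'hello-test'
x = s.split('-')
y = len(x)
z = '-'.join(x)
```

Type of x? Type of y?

str.split() returns list; len() returns int

list, int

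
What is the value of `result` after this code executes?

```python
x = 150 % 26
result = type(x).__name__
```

x is int; result = 'int'

'int'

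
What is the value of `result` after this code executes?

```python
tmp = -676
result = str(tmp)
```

tmp = -676; result = '-676'

'-676'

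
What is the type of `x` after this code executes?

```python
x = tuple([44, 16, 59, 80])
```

tuple() constructor returns tuple

tuple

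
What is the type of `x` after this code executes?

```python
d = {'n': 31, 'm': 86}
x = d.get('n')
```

dict.get() returns value type when found

int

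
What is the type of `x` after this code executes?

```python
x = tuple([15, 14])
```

tuple() constructor returns tuple

tuple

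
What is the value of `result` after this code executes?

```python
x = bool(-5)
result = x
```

x = True; result = True

True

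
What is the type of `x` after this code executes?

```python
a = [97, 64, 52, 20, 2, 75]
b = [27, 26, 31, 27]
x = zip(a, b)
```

zip() returns a zip object

zip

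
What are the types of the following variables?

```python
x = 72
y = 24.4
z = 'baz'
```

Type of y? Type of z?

y is assigned a number with a decimal point, so it is a float; z is assigned a quoted string literal, so it is a str

float, str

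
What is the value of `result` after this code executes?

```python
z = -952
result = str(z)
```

z = -952; result = '-952'

'-952'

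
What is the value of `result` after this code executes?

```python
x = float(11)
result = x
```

x = 11.0; result = 11.0

11.0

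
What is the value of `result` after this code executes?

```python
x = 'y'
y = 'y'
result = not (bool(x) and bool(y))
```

x = 'y'; y = 'y'; result = False

False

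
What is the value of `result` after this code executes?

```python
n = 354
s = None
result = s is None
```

n = 354; s = None; result = True

True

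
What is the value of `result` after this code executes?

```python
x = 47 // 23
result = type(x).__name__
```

x is int; result = 'int'

'int'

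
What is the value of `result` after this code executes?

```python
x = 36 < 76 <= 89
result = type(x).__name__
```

x is bool; result = 'bool'

'bool'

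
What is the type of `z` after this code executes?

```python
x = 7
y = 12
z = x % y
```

int % int = int

int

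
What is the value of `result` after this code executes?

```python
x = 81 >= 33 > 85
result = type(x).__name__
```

x is bool; result = 'bool'

'bool'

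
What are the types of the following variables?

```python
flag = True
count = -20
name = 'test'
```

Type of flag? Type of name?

flag is assigned the constant True, which has type bool; name is assigned a quoted string literal, so it is a str

bool, str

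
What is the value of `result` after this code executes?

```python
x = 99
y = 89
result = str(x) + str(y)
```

x = 99; y = 89; result = '9989'

'9989'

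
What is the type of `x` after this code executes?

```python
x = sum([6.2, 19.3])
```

sum() of floats returns float

float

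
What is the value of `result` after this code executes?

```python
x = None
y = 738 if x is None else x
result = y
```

x = None; y = 738; result = 738

738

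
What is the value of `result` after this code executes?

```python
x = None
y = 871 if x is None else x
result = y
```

x = None; y = 871; result = 871

871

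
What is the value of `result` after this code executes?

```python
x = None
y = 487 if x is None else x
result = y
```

x = None; y = 487; result = 487

487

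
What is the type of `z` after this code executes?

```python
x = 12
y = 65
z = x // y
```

int // int = int

int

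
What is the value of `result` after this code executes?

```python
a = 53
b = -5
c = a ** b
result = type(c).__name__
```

a is int; b is int; c is float; result = 'float'

'float'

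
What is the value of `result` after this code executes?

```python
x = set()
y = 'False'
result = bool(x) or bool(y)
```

x = set(); y = 'False'; result = True

True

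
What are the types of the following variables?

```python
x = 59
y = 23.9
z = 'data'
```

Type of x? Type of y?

x is assigned a bare integer (no decimal point), so it is an int; y is assigned a number with a decimal point, so it is a float

int, float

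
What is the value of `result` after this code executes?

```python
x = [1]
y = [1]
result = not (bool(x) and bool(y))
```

x = [1]; y = [1]; result = False

False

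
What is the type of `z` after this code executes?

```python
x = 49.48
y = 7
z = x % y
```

float % int = float

float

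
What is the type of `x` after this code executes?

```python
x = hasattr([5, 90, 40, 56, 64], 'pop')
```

hasattr() returns bool

bool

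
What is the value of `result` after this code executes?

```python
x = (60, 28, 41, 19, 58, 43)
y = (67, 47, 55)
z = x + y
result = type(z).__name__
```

x is tuple; y is tuple; z is tuple; result = 'tuple'

'tuple'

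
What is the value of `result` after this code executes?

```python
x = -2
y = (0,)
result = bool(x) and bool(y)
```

x = -2; y = (0,); result = True

True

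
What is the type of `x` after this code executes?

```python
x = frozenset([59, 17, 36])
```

frozenset() returns frozenset

frozenset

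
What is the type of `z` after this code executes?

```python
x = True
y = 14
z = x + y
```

bool + int = int (bool is subclass of int)

int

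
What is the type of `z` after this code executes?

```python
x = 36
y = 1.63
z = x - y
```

int - float = float

float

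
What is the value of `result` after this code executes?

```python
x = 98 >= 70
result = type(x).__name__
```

x is bool; result = 'bool'

'bool'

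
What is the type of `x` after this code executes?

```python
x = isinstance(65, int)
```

isinstance() returns bool

bool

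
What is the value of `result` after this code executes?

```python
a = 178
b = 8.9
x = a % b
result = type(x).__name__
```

a is int; b is float; x is float; result = 'float'

'float'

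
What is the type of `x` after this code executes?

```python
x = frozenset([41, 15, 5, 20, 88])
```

frozenset() returns frozenset

frozenset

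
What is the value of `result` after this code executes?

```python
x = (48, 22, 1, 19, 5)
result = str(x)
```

x = (48, 22, 1, 19, 5); result = '(48, 22, 1, 19, 5)'

'(48, 22, 1, 19, 5)'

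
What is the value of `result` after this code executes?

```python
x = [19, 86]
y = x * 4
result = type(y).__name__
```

x is list; y is list; result = 'list'

'list'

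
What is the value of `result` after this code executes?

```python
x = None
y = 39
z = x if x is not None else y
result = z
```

x = None; y = 39; z = 39; result = 39

39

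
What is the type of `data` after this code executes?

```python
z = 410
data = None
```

None has type NoneType

NoneType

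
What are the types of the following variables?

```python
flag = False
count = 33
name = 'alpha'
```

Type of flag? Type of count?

flag is assigned the constant False, which has type bool; count is assigned a bare integer (no decimal point), so it is an int

bool, int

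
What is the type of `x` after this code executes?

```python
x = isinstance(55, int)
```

isinstance() returns bool

bool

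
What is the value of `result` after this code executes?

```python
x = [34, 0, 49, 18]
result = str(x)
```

x = [34, 0, 49, 18]; result = '[34, 0, 49, 18]'

'[34, 0, 49, 18]'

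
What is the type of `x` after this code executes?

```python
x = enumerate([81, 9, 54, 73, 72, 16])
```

enumerate() returns an enumerate object

enumerate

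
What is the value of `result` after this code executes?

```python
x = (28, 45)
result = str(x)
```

x = (28, 45); result = '(28, 45)'

'(28, 45)'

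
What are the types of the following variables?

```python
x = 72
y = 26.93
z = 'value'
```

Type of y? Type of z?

y is assigned a number with a decimal point, so it is a float; z is assigned a quoted string literal, so it is a str

float, str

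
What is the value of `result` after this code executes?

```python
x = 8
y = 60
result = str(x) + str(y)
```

x = 8; y = 60; result = '860'

'860'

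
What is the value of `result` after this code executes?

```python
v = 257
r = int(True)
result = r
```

v = 257; r = 1; result = 1

1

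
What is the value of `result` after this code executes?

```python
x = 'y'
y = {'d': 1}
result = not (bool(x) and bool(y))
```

x = 'y'; y = {'d': 1}; result = False

False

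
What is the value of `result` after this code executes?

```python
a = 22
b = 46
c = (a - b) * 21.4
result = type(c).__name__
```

a is int; b is int; c is float; result = 'float'

'float'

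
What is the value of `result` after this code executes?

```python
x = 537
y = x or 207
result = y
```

x = 537; y = 537; result = 537

537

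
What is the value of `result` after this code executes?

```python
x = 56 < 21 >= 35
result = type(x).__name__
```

x is bool; result = 'bool'

'bool'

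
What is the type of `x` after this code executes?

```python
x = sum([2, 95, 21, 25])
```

sum() of ints returns int

int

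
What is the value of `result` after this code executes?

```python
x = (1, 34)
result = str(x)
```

x = (1, 34); result = '(1, 34)'

'(1, 34)'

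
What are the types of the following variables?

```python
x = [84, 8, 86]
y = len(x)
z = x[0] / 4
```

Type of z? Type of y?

int / int = float; len() returns int

float, int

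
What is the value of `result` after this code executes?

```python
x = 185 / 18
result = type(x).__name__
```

x is float; result = 'float'

'float'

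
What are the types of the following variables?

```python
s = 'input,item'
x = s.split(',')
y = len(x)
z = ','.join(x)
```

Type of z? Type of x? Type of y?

str.join() returns str; str.split() returns list; len() returns int

str, list, int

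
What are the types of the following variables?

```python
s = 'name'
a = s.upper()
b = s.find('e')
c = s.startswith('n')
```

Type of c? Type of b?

startswith() returns bool; find() returns int

bool, int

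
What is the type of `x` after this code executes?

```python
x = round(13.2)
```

round() with no decimal places returns int

int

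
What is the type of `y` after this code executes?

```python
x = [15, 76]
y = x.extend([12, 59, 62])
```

list.extend() returns None

NoneType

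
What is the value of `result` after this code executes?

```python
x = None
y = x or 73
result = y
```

x = None; y = 73; result = 73

73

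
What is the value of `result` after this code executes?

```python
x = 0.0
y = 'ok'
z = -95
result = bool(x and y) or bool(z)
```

x = 0.0; y = 'ok'; z = -95; result = True

True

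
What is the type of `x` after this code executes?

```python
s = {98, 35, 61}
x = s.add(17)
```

set.add() returns None (mutates in place)

NoneType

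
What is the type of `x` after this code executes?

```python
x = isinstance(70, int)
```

isinstance() returns bool

bool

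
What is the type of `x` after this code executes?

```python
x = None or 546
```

'or' with None returns the other truthy value

int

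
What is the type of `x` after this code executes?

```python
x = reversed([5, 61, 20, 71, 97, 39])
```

reversed() on a list returns list_reverseiterator

list_reverseiterator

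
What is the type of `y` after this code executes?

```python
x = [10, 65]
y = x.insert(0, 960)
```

list.insert() returns None

NoneType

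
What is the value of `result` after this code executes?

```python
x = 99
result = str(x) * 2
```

x = 99; result = '9999'

'9999'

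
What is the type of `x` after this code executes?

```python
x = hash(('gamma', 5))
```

hash() returns int

int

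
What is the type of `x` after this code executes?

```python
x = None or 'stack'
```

'or' with None returns the other truthy value (str)

str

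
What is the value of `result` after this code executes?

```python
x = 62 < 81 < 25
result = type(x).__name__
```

x is bool; result = 'bool'

'bool'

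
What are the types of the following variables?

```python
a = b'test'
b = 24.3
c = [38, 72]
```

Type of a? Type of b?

a is assigned a bytes literal (b'...' prefix); b is assigned a number with a decimal point, so it is a float

bytes, float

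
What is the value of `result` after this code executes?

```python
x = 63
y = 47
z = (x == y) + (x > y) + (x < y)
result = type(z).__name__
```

x is int; y is int; z is int; result = 'int'

'int'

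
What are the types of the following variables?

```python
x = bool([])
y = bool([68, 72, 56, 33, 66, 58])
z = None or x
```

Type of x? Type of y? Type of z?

bool() returns bool; bool() returns bool; None or bool returns the bool

bool, bool, bool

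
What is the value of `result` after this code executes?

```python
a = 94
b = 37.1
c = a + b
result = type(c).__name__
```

a is int; b is float; c is float; result = 'float'

'float'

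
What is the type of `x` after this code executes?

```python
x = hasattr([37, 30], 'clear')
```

hasattr() returns bool

bool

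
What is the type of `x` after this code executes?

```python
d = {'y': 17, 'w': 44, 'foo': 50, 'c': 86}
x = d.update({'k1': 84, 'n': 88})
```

dict.update() returns None

NoneType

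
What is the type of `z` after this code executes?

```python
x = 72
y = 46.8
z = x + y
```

int + float = float

float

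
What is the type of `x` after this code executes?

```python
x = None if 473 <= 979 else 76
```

473 <= 979 is True, so the if branch is taken

NoneType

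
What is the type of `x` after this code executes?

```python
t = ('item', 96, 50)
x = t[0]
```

Index 0 of tuple is a str literal

str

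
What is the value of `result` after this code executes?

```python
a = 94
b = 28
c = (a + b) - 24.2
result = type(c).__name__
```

a is int; b is int; c is float; result = 'float'

'float'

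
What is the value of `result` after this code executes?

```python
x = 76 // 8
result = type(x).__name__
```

x is int; result = 'int'

'int'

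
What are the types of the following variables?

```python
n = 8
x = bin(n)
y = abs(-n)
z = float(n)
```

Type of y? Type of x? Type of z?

abs() of int returns int; bin() returns str; float() returns float

int, str, float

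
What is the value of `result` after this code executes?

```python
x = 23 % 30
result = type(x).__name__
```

x is int; result = 'int'

'int'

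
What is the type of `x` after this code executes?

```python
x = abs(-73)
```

abs() of int returns int

int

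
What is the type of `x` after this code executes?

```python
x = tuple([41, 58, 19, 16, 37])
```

tuple() constructor returns tuple

tuple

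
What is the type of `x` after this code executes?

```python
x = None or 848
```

'or' with None returns the other truthy value

int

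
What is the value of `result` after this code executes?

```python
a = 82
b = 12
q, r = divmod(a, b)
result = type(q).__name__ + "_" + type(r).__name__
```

a is int; b is int; q is int; r is int; result = 'int_int'

'int_int'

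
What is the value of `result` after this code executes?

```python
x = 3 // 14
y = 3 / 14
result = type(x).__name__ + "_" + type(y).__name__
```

x is int; y is float; result = 'int_float'

'int_float'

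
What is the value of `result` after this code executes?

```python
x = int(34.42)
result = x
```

x = 34; result = 34

34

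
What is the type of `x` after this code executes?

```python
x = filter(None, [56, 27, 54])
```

filter() returns a filter object

filter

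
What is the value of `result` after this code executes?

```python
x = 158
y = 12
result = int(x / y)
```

x = 158; y = 12; result = 13

13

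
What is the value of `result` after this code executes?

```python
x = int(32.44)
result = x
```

x = 32; result = 32

32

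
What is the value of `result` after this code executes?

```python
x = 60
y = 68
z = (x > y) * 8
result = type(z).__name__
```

x is int; y is int; z is int; result = 'int'

'int'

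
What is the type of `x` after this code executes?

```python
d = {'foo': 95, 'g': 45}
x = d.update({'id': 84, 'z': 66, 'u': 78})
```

dict.update() returns None

NoneType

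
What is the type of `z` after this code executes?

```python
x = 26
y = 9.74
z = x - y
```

int - float = float

float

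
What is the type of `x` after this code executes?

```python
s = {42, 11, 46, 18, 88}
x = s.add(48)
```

set.add() returns None (mutates in place)

NoneType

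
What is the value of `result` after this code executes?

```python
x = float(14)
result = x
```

x = 14.0; result = 14.0

14.0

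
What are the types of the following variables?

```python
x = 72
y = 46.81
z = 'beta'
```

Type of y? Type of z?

y is assigned a number with a decimal point, so it is a float; z is assigned a quoted string literal, so it is a str

float, str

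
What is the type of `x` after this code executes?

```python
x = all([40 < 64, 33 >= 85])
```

all() returns bool

bool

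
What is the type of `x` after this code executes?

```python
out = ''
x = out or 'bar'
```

'or' returns first truthy value (str)

str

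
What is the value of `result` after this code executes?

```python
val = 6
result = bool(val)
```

val = 6; result = True

True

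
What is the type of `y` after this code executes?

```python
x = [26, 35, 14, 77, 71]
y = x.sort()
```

list.sort() returns None (mutates in place)

NoneType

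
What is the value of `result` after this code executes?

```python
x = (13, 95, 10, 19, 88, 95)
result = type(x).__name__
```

x is tuple; result = 'tuple'

'tuple'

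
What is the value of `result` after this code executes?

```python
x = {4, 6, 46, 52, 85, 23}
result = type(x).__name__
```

x is set; result = 'set'

'set'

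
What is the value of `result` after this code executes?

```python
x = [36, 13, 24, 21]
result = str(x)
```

x = [36, 13, 24, 21]; result = '[36, 13, 24, 21]'

'[36, 13, 24, 21]'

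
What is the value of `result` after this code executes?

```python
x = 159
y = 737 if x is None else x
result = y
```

x = 159; y = 159; result = 159

159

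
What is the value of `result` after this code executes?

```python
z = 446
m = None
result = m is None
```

z = 446; m = None; result = True

True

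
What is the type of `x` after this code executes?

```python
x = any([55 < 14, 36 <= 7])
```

any() returns bool

bool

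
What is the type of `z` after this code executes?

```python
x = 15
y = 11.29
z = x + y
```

int + float = float

float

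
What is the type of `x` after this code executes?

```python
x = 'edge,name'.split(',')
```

str.split() returns list

list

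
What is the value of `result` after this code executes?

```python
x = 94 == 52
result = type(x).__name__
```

x is bool; result = 'bool'

'bool'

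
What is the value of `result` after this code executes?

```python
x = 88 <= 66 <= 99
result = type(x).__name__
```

x is bool; result = 'bool'

'bool'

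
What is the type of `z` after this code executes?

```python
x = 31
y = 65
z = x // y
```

int // int = int

int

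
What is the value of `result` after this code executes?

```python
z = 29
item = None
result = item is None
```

z = 29; item = None; result = True

True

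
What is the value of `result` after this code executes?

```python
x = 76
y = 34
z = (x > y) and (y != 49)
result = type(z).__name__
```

x is int; y is int; z is bool; result = 'bool'

'bool'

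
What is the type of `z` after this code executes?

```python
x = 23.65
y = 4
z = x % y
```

float % int = float

float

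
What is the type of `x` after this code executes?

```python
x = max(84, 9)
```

max() of ints returns int

int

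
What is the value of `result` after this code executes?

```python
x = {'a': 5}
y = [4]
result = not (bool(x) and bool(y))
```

x = {'a': 5}; y = [4]; result = False

False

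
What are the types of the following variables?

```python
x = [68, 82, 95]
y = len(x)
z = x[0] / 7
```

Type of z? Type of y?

int / int = float; len() returns int

float, int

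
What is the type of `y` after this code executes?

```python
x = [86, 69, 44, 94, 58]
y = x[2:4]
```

Slicing a list returns a list

list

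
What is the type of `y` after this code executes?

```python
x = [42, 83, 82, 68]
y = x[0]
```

Indexing list[int] returns int

int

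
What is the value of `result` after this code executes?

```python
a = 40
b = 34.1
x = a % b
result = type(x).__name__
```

a is int; b is float; x is float; result = 'float'

'float'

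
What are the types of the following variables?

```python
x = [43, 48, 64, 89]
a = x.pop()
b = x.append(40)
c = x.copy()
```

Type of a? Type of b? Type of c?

pop() returns element; append() returns None; copy() returns list

int, NoneType, list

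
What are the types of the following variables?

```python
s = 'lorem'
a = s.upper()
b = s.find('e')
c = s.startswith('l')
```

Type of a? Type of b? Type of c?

upper() returns str; find() returns int; startswith() returns bool

str, int, bool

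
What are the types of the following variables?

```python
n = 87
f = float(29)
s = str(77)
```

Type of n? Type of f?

n is assigned a bare integer (no decimal point), so it is an int; f is assigned the result of calling float(), which returns a float

int, float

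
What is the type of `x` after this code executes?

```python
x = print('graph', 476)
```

print() returns None

NoneType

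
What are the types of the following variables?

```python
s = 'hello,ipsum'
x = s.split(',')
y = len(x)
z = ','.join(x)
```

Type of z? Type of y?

str.join() returns str; len() returns int

str, int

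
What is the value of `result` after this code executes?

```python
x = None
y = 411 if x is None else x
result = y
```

x = None; y = 411; result = 411

411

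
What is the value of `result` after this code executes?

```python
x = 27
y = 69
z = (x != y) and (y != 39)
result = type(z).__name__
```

x is int; y is int; z is bool; result = 'bool'

'bool'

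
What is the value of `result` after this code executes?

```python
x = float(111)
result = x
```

x = 111.0; result = 111.0

111.0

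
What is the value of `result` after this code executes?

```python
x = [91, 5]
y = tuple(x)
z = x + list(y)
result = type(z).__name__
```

x is list; y is tuple; z is list; result = 'list'

'list'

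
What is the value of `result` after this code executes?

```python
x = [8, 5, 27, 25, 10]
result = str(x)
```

x = [8, 5, 27, 25, 10]; result = '[8, 5, 27, 25, 10]'

'[8, 5, 27, 25, 10]'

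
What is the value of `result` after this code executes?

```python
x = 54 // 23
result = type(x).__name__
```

x is int; result = 'int'

'int'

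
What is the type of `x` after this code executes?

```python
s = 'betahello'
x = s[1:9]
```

Slicing a str returns str

str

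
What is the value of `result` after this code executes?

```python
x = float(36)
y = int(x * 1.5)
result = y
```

x = 36.0; y = 54; result = 54

54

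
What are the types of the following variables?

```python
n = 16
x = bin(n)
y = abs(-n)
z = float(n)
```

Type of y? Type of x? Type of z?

abs() of int returns int; bin() returns str; float() returns float

int, str, float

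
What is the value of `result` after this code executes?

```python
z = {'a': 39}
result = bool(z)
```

z = {'a': 39}; result = True

True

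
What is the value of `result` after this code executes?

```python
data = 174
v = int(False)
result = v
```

data = 174; v = 0; result = 0

0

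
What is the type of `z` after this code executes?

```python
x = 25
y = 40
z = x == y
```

Equality comparison returns bool

bool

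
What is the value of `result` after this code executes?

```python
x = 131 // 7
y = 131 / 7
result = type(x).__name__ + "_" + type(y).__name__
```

x is int; y is float; result = 'int_float'

'int_float'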